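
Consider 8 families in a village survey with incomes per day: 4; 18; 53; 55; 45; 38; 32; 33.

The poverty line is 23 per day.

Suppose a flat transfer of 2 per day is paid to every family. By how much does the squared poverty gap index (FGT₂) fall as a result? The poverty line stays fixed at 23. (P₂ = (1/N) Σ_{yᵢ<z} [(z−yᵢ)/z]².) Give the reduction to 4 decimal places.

0.0208

Before: below the line — 4, 18; squared poverty gap index (FGT₂) = 0.091210.
After the 2 transfer: below the line — 6, 20; squared poverty gap index (FGT₂) = 0.070416.
Reduction = 0.091210 − 0.070416 = 0.0208.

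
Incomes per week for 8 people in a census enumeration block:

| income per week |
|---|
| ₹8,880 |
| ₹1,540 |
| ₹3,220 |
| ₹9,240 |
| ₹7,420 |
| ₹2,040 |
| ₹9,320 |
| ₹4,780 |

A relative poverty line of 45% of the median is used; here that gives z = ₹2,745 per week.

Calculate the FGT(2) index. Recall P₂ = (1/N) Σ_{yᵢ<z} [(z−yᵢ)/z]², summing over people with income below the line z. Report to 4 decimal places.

0.0323

Below z: ₹1,540, ₹2,040 (q = 2 of N = 8).
Relative gaps: (2745−1540)/2745 = 0.4390; (2745−2040)/2745 = 0.2568.
Squared: 0.1927; 0.0660.
Sum = 0.258665; P₂ = 0.258665 / 8 = 0.0323.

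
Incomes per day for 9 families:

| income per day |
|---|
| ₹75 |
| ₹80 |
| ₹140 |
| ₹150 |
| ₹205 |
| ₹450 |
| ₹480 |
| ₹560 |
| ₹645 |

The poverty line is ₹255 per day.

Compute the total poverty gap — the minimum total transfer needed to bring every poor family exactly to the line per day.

Incomes under z: ₹75, ₹80, ₹140, ₹150, ₹205 (q = 5 of N = 9).
Individual gaps: 255−75 = 180; 255−80 = 175; 255−140 = 115; 255−150 = 105; 255−205 = 50.
Aggregate gap = ₹625.

₹625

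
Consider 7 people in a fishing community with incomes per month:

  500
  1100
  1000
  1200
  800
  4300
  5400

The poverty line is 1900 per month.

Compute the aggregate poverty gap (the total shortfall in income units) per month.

4900

Incomes under z: 500, 800, 1000, 1100, 1200 (q = 5 of N = 7).
Individual gaps: 1900−500 = 1400; 1900−800 = 1100; 1900−1000 = 900; 1900−1100 = 800; 1900−1200 = 700.
Aggregate gap = 4900.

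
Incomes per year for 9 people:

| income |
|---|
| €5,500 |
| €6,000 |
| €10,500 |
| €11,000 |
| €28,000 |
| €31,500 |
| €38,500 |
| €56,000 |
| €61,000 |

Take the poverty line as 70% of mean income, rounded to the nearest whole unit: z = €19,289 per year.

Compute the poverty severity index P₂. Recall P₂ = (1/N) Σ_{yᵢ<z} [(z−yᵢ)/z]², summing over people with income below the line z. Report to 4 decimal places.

Below the line: €5,500, €6,000, €10,500, €11,000 (q = 4 of N = 9).
Normalized shortfalls: (19289−5500)/19289 = 0.7149; (19289−6000)/19289 = 0.6889; (19289−10500)/19289 = 0.4556; (19289−11000)/19289 = 0.4297.
Squared: 0.5110; 0.4746; 0.2076; 0.1847.
Sum = 1.377951; P₂ = 1.377951 / 9 = 0.1531.

0.1531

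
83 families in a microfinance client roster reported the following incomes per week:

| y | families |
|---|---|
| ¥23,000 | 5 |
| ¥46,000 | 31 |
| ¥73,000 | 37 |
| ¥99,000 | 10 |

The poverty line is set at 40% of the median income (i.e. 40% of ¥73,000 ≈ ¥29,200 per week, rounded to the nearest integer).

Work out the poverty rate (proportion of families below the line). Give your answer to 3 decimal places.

5 of the 83 families have income below ¥29,200.
H = 5/83 = 0.060.

0.060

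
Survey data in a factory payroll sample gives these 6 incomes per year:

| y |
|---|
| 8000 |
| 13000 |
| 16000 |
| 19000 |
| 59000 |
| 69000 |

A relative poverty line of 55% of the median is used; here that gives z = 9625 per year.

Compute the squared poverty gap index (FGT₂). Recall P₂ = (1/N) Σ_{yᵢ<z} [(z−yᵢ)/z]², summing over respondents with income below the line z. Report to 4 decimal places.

Poor units: 8000 (q = 1 of N = 6).
Gap ratios (z−y)/z: (9625−8000)/9625 = 0.1688.
Squared: 0.0285.
Sum = 0.028504; P₂ = 0.028504 / 6 = 0.0048.

0.0048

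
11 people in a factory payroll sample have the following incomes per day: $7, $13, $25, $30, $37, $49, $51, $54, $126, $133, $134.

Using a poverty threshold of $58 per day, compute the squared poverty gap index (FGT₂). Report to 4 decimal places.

0.1915

Below z: $7, $13, $25, $30, $37, $49, $51, $54 (q = 8 of N = 11).
Normalized shortfalls: (58−7)/58 = 0.8793; (58−13)/58 = 0.7759; (58−25)/58 = 0.5690; (58−30)/58 = 0.4828; (58−37)/58 = 0.3621; (58−49)/58 = 0.1552; (58−51)/58 = 0.1207; (58−54)/58 = 0.0690.
Squared: 0.7732; 0.6020; 0.3237; 0.2331; 0.1311; 0.0241; 0.0146; 0.0048.
Sum = 2.106421; P₂ = 2.106421 / 11 = 0.1915.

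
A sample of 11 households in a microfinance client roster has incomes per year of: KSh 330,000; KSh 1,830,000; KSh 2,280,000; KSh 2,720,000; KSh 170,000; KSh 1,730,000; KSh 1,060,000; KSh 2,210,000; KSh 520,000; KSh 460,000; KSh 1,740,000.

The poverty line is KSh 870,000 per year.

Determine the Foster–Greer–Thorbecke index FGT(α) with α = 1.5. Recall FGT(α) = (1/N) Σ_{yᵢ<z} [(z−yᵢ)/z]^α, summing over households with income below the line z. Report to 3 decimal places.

0.163

Incomes under z: KSh 170,000, KSh 330,000, KSh 460,000, KSh 520,000 (q = 4 of N = 11).
Relative gaps: (870000−170000)/870000 = 0.8046; (870000−330000)/870000 = 0.6207; (870000−460000)/870000 = 0.4713; (870000−520000)/870000 = 0.4023.
Raised to α = 1.5: 0.72172; 0.48900; 0.32352; 0.25517.
Sum = 1.789405; FGT(1.5) = 1.789405 / 11 = 0.163.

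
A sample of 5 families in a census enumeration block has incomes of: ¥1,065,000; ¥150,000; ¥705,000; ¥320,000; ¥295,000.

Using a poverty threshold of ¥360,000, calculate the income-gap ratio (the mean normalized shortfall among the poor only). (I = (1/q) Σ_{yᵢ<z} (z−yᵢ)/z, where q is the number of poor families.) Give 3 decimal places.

0.292

Below the line: ¥150,000, ¥295,000, ¥320,000 (q = 3 of N = 5).
Shortfall ratios (z−y)/z: 0.5833, 0.1806, 0.1111; sum = 0.875000.
I averages over the q = 3 poor units only: 0.875000 / 3 = 0.292.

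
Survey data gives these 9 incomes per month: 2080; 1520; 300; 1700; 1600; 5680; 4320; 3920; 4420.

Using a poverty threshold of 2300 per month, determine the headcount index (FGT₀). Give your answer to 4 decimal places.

0.5556

5 of the 9 families have income below 2300.
H = 5/9 = 0.5556.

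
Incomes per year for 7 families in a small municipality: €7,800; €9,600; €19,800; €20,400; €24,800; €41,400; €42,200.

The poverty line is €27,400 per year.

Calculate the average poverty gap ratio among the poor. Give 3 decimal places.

0.399

Poor units: €7,800, €9,600, €19,800, €20,400, €24,800 (q = 5 of N = 7).
Relative gaps: 0.7153, 0.6496, 0.2774, 0.2555, 0.0949; sum = 1.992701.
I averages over the q = 5 poor units only: 1.992701 / 5 = 0.399.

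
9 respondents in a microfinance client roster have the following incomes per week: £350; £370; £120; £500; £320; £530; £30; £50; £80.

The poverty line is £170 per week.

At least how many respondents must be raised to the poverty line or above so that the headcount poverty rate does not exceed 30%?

4 of the 9 respondents are poor, so H = 4/9 = 0.444.
A headcount ratio of at most 30% allows at most ⌊0.30 × 9⌋ = 2 poor respondents.
So at least 4 − 2 = 2 must be lifted.

2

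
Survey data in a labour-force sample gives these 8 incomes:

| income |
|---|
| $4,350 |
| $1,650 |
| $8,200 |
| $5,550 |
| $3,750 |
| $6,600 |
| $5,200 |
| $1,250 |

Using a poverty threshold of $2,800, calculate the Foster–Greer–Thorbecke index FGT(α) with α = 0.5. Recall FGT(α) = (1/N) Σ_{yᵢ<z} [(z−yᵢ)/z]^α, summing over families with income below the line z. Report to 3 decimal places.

0.173

Poor units: $1,250, $1,650 (q = 2 of N = 8).
Relative gaps: (2800−1250)/2800 = 0.5536; (2800−1650)/2800 = 0.4107.
Raised to α = 0.5: 0.74402; 0.64087.
Sum = 1.384894; FGT(0.5) = 1.384894 / 8 = 0.173.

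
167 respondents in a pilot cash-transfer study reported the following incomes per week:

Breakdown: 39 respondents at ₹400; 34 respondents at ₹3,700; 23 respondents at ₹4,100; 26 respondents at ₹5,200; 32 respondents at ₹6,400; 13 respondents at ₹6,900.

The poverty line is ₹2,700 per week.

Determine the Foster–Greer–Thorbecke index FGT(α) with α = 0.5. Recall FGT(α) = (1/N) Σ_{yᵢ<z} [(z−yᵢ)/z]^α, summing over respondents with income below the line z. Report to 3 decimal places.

0.216

Incomes under z: 39×₹400 (q = 39 of N = 167).
Relative gaps: (2700−400)/2700 = 0.8519 (×39).
Raised to α = 0.5: 0.92296 (×39).
Sum = 35.995370; FGT(0.5) = 35.995370 / 167 = 0.216.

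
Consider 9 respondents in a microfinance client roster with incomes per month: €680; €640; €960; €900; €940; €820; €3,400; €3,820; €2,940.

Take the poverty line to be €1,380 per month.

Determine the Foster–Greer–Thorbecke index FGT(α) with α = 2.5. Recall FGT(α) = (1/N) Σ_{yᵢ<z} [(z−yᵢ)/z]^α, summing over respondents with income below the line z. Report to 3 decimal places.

Poor units: €640, €680, €820, €900, €940, €960 (q = 6 of N = 9).
Relative gaps: (1380−640)/1380 = 0.5362; (1380−680)/1380 = 0.5072; (1380−820)/1380 = 0.4058; (1380−900)/1380 = 0.3478; (1380−940)/1380 = 0.3188; (1380−960)/1380 = 0.3043.
Raised to α = 2.5: 0.21056; 0.18325; 0.10490; 0.07135; 0.05740; 0.05110.
Sum = 0.678569; FGT(2.5) = 0.678569 / 9 = 0.075.

0.075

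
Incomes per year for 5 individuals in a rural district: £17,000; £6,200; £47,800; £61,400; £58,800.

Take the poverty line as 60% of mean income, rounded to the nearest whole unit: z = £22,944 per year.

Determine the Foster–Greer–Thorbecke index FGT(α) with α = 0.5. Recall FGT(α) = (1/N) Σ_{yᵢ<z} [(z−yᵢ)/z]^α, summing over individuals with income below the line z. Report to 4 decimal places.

Below the line: £6,200, £17,000 (q = 2 of N = 5).
Shortfall ratios: (22944−6200)/22944 = 0.7298; (22944−17000)/22944 = 0.2591.
Raised to α = 0.5: 0.85427; 0.50898.
Sum = 1.363255; FGT(0.5) = 1.363255 / 5 = 0.2727.

0.2727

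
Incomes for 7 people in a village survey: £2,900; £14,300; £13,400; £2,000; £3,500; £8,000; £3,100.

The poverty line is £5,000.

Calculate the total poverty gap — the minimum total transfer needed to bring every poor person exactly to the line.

£8,500

Below z: £2,000, £2,900, £3,100, £3,500 (q = 4 of N = 7).
Individual gaps: 5000−2000 = 3000; 5000−2900 = 2100; 5000−3100 = 1900; 5000−3500 = 1500.
Aggregate gap = £8,500.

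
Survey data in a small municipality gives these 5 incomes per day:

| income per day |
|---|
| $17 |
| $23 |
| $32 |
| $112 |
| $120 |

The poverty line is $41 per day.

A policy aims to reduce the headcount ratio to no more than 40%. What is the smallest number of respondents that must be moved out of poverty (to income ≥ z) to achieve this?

1

3 of the 5 respondents are poor, so H = 3/5 = 0.600.
A headcount ratio of at most 40% allows at most ⌊0.40 × 5⌋ = 2 poor respondents.
So at least 3 − 2 = 1 must be lifted.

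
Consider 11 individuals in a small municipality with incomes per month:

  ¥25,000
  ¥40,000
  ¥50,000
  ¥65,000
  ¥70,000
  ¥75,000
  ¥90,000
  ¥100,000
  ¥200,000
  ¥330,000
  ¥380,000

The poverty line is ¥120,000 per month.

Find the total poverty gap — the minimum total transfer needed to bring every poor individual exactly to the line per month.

¥445,000

Poor units: ¥25,000, ¥40,000, ¥50,000, ¥65,000, ¥70,000, ¥75,000, ¥90,000, ¥100,000 (q = 8 of N = 11).
Individual gaps: 120000−25000 = 95000; 120000−40000 = 80000; 120000−50000 = 70000; 120000−65000 = 55000; 120000−70000 = 50000; 120000−75000 = 45000; 120000−90000 = 30000; 120000−100000 = 20000.
Aggregate gap = ¥445,000.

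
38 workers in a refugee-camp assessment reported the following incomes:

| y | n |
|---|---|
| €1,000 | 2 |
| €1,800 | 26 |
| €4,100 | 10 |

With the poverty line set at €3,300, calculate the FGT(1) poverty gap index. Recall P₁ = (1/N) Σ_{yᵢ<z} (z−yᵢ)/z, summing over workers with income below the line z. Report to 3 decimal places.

Incomes under z: 2×€1,000, 26×€1,800 (q = 28 of N = 38).
Gap ratios (z−y)/z: (3300−1000)/3300 = 0.6970 (×2); (3300−1800)/3300 = 0.4545 (×26).
Σ = 13.212121. Dividing by the full population N = 38 gives P₁ = 0.348.

0.348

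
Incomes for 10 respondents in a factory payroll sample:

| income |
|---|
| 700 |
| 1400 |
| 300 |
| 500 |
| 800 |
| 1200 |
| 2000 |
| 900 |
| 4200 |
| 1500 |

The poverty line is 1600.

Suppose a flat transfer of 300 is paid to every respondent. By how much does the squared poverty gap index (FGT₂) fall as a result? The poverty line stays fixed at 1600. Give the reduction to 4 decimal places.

Before: below the line — 300, 500, 700, 800, 900, 1200, 1400, 1500; squared poverty gap index (FGT₂) = 0.197266.
After the 300 transfer: below the line — 600, 800, 1000, 1100, 1200, 1500; squared poverty gap index (FGT₂) = 0.094531.
Reduction = 0.197266 − 0.094531 = 0.1027.

0.1027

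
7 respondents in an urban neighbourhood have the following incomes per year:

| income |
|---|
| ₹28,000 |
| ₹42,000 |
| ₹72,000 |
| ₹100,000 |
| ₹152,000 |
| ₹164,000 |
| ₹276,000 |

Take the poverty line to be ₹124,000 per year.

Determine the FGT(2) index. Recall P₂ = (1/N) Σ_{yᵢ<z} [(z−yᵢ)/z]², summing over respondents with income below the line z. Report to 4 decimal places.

0.1786

Below the line: ₹28,000, ₹42,000, ₹72,000, ₹100,000 (q = 4 of N = 7).
Gap ratios (z−y)/z: (124000−28000)/124000 = 0.7742; (124000−42000)/124000 = 0.6613; (124000−72000)/124000 = 0.4194; (124000−100000)/124000 = 0.1935.
Squared: 0.5994; 0.4373; 0.1759; 0.0375.
Sum = 1.250000; P₂ = 1.250000 / 7 = 0.1786.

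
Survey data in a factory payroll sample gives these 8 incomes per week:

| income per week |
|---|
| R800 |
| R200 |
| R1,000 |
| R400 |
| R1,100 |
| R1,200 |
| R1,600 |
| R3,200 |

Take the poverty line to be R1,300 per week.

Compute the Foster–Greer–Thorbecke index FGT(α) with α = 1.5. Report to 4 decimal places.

Below the line: R200, R400, R800, R1,000, R1,100, R1,200 (q = 6 of N = 8).
Shortfall ratios: (1300−200)/1300 = 0.8462; (1300−400)/1300 = 0.6923; (1300−800)/1300 = 0.3846; (1300−1000)/1300 = 0.2308; (1300−1100)/1300 = 0.1538; (1300−1200)/1300 = 0.0769.
Raised to α = 1.5: 0.77835; 0.57603; 0.23853; 0.11086; 0.06034; 0.02133.
Sum = 1.785447; FGT(1.5) = 1.785447 / 8 = 0.2232.

0.2232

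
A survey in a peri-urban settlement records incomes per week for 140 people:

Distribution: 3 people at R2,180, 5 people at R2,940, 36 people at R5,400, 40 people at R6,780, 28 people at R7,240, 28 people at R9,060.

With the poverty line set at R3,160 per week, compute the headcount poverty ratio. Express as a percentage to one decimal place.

8 of the 140 people have income below R3,160.
H = 8/140 = 5.7%.

5.7%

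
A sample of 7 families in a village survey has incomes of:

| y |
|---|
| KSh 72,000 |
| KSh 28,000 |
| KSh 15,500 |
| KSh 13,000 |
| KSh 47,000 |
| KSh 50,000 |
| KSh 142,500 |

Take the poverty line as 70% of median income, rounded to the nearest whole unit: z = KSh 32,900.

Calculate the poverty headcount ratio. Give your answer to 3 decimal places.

3 of the 7 families have income below KSh 32,900.
H = 3/7 = 0.429.

0.429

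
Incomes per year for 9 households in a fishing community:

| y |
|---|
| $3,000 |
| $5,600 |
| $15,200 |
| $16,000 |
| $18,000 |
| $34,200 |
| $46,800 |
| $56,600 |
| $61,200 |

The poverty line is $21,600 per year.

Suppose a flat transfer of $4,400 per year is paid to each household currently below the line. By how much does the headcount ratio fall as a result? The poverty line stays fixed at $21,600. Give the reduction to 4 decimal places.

0.1111

Before: below the line — $3,000, $5,600, $15,200, $16,000, $18,000; headcount ratio = 0.555556.
After the $4,400 transfer: below the line — $7,400, $10,000, $19,600, $20,400; headcount ratio = 0.444444.
Reduction = 0.555556 − 0.444444 = 0.1111.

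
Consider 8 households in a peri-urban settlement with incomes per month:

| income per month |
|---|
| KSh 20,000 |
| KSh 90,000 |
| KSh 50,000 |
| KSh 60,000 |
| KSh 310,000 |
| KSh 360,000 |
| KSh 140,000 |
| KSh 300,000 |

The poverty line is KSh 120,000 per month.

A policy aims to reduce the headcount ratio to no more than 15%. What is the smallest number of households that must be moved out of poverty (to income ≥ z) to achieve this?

3

4 of the 8 households are poor, so H = 4/8 = 0.500.
A headcount ratio of at most 15% allows at most ⌊0.15 × 8⌋ = 1 poor households.
So at least 4 − 1 = 3 must be lifted.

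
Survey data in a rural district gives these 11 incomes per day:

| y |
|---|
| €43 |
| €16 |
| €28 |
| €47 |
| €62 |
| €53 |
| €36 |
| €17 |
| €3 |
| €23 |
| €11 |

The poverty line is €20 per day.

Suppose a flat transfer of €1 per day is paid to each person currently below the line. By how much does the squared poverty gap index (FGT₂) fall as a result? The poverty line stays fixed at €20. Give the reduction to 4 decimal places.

0.0141

Before: below the line — €3, €11, €16, €17; squared poverty gap index (FGT₂) = 0.089773.
After the €1 transfer: below the line — €4, €12, €17, €18; squared poverty gap index (FGT₂) = 0.075682.
Reduction = 0.089773 − 0.075682 = 0.0141.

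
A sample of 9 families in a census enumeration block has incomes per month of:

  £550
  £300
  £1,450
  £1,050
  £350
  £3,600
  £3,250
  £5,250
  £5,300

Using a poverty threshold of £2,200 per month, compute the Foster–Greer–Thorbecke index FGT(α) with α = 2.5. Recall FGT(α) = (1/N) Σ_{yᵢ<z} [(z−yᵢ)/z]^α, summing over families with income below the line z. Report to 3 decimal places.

0.233

Below z: £300, £350, £550, £1,050, £1,450 (q = 5 of N = 9).
Relative gaps: (2200−300)/2200 = 0.8636; (2200−350)/2200 = 0.8409; (2200−550)/2200 = 0.7500; (2200−1050)/2200 = 0.5227; (2200−1450)/2200 = 0.3409.
Raised to α = 2.5: 0.69315; 0.64844; 0.48714; 0.19755; 0.06786.
Sum = 2.094146; FGT(2.5) = 2.094146 / 9 = 0.233.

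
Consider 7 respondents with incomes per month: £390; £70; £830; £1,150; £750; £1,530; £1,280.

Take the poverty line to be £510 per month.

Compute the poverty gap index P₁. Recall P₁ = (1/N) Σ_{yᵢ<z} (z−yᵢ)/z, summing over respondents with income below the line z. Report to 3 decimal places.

0.157

Incomes under z: £70, £390 (q = 2 of N = 7).
Gap ratios (z−y)/z: (510−70)/510 = 0.8627; (510−390)/510 = 0.2353.
Σ = 1.098039. Dividing by the full population N = 7 gives P₁ = 0.157.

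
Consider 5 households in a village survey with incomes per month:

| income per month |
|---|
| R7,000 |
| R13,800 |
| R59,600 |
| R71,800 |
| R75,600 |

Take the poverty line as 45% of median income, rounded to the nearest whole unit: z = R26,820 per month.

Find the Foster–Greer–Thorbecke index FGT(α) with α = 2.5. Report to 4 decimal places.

Below the line: R7,000, R13,800 (q = 2 of N = 5).
Shortfall ratios: (26820−7000)/26820 = 0.7390; (26820−13800)/26820 = 0.4855.
Raised to α = 2.5: 0.46947; 0.16420.
Sum = 0.633677; FGT(2.5) = 0.633677 / 5 = 0.1267.

0.1267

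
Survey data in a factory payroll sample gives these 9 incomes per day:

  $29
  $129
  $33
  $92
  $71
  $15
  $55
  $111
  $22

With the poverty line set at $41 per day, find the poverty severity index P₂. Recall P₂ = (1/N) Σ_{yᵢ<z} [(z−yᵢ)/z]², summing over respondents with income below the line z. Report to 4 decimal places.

0.0823

Below z: $15, $22, $29, $33 (q = 4 of N = 9).
Gap ratios (z−y)/z: (41−15)/41 = 0.6341; (41−22)/41 = 0.4634; (41−29)/41 = 0.2927; (41−33)/41 = 0.1951.
Squared: 0.4021; 0.2148; 0.0857; 0.0381.
Sum = 0.740631; P₂ = 0.740631 / 9 = 0.0823.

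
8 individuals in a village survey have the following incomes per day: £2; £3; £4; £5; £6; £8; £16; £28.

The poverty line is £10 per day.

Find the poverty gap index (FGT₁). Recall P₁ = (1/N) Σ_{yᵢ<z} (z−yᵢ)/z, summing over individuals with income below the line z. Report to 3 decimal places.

Poor units: £2, £3, £4, £5, £6, £8 (q = 6 of N = 8).
Gap ratios (z−y)/z: (10−2)/10 = 0.8000; (10−3)/10 = 0.7000; (10−4)/10 = 0.6000; (10−5)/10 = 0.5000; (10−6)/10 = 0.4000; (10−8)/10 = 0.2000.
Σ = 3.200000. Dividing by the full population N = 8 gives P₁ = 0.400.

0.400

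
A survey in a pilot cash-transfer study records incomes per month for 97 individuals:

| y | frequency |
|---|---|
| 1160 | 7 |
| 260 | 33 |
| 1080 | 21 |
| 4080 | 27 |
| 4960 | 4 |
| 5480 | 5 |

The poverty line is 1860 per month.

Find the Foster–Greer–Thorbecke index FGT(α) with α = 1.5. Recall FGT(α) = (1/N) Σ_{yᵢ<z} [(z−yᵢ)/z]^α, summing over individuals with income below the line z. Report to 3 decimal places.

0.347

Incomes under z: 33×260, 21×1080, 7×1160 (q = 61 of N = 97).
Relative gaps: (1860−260)/1860 = 0.8602 (×33); (1860−1080)/1860 = 0.4194 (×21); (1860−1160)/1860 = 0.3763 (×7).
Raised to α = 1.5: 0.79783 (×33); 0.27156 (×21); 0.23088 (×7).
Sum = 33.647377; FGT(1.5) = 33.647377 / 97 = 0.347.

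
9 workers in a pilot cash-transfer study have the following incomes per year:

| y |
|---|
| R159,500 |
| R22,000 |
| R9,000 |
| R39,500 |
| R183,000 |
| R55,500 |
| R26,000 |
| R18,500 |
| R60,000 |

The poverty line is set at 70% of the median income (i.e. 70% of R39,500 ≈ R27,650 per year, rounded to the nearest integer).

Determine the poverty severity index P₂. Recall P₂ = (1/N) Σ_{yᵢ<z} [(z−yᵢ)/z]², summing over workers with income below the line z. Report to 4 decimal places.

0.0678

Poor units: R9,000, R18,500, R22,000, R26,000 (q = 4 of N = 9).
Shortfall ratios: (27650−9000)/27650 = 0.6745; (27650−18500)/27650 = 0.3309; (27650−22000)/27650 = 0.2043; (27650−26000)/27650 = 0.0597.
Squared: 0.4550; 0.1095; 0.0418; 0.0036.
Sum = 0.609779; P₂ = 0.609779 / 9 = 0.0678.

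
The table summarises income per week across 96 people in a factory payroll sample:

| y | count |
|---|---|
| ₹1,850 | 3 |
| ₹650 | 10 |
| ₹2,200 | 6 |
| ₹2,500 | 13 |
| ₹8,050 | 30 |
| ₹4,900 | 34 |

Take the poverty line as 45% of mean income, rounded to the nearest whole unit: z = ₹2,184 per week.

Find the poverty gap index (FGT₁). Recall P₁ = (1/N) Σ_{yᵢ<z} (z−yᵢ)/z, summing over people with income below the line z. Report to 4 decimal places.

Incomes under z: 10×₹650, 3×₹1,850 (q = 13 of N = 96).
Relative gaps: (2184−650)/2184 = 0.7024 (×10); (2184−1850)/2184 = 0.1529 (×3).
Σ = 7.482601. Dividing by the full population N = 96 gives P₁ = 0.0779.

0.0779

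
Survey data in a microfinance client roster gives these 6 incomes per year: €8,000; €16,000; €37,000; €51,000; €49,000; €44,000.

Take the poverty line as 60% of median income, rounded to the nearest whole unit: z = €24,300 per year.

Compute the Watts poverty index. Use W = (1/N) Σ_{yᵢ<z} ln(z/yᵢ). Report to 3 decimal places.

0.255

Below z: €8,000, €16,000 (q = 2 of N = 6).
Log gaps: ln(24300/8000) = 1.1110; ln(24300/16000) = 0.4179.
W = 1.528922 / 6 = 0.255.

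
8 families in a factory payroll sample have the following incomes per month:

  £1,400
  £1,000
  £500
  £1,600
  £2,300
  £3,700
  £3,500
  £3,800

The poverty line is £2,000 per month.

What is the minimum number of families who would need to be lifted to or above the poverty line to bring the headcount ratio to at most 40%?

Currently q = 4 of N = 8 are below the line (H = 0.500).
A headcount ratio of at most 40% allows at most ⌊0.40 × 8⌋ = 3 poor families.
So at least 4 − 3 = 1 must be lifted.

1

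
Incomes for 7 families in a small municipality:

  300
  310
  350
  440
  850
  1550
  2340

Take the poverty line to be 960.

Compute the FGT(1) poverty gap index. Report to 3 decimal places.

0.379

Incomes under z: 300, 310, 350, 440, 850 (q = 5 of N = 7).
Relative gaps: (960−300)/960 = 0.6875; (960−310)/960 = 0.6771; (960−350)/960 = 0.6354; (960−440)/960 = 0.5417; (960−850)/960 = 0.1146.
Sum of shortfalls = 2.656250; P₁ averages over all N: 2.656250 / 7 = 0.379.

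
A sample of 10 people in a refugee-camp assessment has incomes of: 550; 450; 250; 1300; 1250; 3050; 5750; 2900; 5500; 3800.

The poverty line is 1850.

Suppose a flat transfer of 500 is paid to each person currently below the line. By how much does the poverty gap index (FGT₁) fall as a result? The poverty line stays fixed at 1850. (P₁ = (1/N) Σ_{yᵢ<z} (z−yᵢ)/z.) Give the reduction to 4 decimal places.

Before: below the line — 250, 450, 550, 1250, 1300; poverty gap index (FGT₁) = 0.294595.
After the 500 transfer: below the line — 750, 950, 1050, 1750, 1800; poverty gap index (FGT₁) = 0.159459.
Reduction = 0.294595 − 0.159459 = 0.1351.

0.1351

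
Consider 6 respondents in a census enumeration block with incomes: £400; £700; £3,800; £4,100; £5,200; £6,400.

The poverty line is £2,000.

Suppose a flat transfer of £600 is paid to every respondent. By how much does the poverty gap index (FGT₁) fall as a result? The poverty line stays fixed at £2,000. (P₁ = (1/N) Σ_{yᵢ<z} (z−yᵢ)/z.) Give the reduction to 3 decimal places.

0.100

Before: below the line — £400, £700; poverty gap index (FGT₁) = 0.24167.
After the £600 transfer: below the line — £1,000, £1,300; poverty gap index (FGT₁) = 0.14167.
Reduction = 0.24167 − 0.14167 = 0.100.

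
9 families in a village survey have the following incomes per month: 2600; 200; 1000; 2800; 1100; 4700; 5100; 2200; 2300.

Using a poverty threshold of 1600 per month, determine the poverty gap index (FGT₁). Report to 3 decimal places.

0.174

Below z: 200, 1000, 1100 (q = 3 of N = 9).
Relative gaps: (1600−200)/1600 = 0.8750; (1600−1000)/1600 = 0.3750; (1600−1100)/1600 = 0.3125.
Σ = 1.562500. Dividing by the full population N = 9 gives P₁ = 0.174.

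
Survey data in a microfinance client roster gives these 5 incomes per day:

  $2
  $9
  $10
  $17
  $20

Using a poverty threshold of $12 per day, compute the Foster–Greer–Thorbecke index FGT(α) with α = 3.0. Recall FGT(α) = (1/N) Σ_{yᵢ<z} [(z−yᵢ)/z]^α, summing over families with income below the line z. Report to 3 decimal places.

0.120

Below z: $2, $9, $10 (q = 3 of N = 5).
Relative gaps: (12−2)/12 = 0.8333; (12−9)/12 = 0.2500; (12−10)/12 = 0.1667.
Raised to α = 3.0: 0.57870; 0.01562; 0.00463.
Sum = 0.598958; FGT(3.0) = 0.598958 / 5 = 0.120.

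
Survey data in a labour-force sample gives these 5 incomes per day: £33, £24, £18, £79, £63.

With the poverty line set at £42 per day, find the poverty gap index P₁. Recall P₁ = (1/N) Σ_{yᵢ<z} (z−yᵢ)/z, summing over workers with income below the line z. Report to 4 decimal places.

Below z: £18, £24, £33 (q = 3 of N = 5).
Normalized shortfalls: (42−18)/42 = 0.5714; (42−24)/42 = 0.4286; (42−33)/42 = 0.2143.
Sum of shortfalls = 1.214286; P₁ averages over all N: 1.214286 / 5 = 0.2429.

0.2429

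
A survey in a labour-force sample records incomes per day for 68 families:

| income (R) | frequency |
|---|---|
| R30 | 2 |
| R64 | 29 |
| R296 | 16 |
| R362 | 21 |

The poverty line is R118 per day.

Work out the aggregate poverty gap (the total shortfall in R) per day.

R1,742

Below z: 2×R30, 29×R64 (q = 31 of N = 68).
Individual gaps: 2×(118−30) = 176; 29×(118−64) = 1566.
Aggregate gap = R1,742.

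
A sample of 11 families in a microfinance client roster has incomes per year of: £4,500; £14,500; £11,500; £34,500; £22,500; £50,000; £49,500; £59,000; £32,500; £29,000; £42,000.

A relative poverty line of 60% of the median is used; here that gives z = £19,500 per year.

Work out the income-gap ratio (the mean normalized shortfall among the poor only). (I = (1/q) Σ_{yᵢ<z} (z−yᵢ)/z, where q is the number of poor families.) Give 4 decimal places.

Incomes under z: £4,500, £11,500, £14,500 (q = 3 of N = 11).
Shortfall ratios (z−y)/z: 0.7692, 0.4103, 0.2564; sum = 1.435897.
The income-gap ratio divides by q (the poor only): 1.435897 / 3 = 0.4786.

0.4786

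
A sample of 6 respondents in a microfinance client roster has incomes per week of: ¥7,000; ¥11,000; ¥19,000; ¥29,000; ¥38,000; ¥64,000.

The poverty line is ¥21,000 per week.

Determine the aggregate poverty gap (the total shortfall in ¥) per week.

Poor units: ¥7,000, ¥11,000, ¥19,000 (q = 3 of N = 6).
Individual gaps: 21000−7000 = 14000; 21000−11000 = 10000; 21000−19000 = 2000.
Aggregate gap = ¥26,000.

¥26,000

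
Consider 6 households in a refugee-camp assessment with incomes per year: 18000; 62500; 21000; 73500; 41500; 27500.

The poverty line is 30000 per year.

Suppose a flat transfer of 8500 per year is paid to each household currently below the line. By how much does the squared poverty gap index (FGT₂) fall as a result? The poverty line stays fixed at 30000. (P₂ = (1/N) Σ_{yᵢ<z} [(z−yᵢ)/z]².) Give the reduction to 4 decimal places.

Before: below the line — 18000, 21000, 27500; squared poverty gap index (FGT₂) = 0.042824.
After the 8500 transfer: below the line — 26500, 29500; squared poverty gap index (FGT₂) = 0.002315.
Reduction = 0.042824 − 0.002315 = 0.0405.

0.0405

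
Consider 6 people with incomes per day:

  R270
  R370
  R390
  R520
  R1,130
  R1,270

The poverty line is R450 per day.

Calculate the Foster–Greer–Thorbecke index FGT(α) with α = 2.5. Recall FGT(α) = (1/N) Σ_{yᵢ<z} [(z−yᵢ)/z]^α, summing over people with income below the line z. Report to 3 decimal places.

0.020

Below z: R270, R370, R390 (q = 3 of N = 6).
Shortfall ratios: (450−270)/450 = 0.4000; (450−370)/450 = 0.1778; (450−390)/450 = 0.1333.
Raised to α = 2.5: 0.10119; 0.01333; 0.00649.
Sum = 0.121010; FGT(2.5) = 0.121010 / 6 = 0.020.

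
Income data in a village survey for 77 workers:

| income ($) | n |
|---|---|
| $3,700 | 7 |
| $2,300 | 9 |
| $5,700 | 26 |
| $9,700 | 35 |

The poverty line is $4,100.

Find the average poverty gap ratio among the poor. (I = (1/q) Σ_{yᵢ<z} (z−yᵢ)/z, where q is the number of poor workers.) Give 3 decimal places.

0.290

Incomes under z: 9×$2,300, 7×$3,700 (q = 16 of N = 77).
Relative gaps: 0.4390 (×9), 0.0976 (×7); sum = 4.634146.
The income-gap ratio divides by q (the poor only): 4.634146 / 16 = 0.290.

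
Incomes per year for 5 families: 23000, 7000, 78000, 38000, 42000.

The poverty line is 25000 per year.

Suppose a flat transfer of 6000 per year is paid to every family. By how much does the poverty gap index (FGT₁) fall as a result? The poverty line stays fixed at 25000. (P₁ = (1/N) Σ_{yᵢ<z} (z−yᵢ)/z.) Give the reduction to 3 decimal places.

Before: below the line — 7000, 23000; poverty gap index (FGT₁) = 0.16000.
After the 6000 transfer: below the line — 13000; poverty gap index (FGT₁) = 0.09600.
Reduction = 0.16000 − 0.09600 = 0.064.

0.064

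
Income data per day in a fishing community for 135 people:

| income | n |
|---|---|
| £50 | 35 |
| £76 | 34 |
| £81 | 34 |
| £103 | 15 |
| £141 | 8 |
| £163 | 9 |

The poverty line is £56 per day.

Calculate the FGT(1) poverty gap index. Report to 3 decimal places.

0.028

Below the line: 35×£50 (q = 35 of N = 135).
Relative gaps: (56−50)/56 = 0.1071 (×35).
Σ = 3.750000. Dividing by the full population N = 135 gives P₁ = 0.028.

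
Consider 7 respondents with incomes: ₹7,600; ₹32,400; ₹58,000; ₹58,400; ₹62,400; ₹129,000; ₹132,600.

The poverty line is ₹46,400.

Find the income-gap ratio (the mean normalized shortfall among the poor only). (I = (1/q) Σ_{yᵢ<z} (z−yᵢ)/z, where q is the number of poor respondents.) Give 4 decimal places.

Incomes under z: ₹7,600, ₹32,400 (q = 2 of N = 7).
Shortfall ratios (z−y)/z: 0.8362, 0.3017; sum = 1.137931.
I averages over the q = 2 poor units only: 1.137931 / 2 = 0.5690.

0.5690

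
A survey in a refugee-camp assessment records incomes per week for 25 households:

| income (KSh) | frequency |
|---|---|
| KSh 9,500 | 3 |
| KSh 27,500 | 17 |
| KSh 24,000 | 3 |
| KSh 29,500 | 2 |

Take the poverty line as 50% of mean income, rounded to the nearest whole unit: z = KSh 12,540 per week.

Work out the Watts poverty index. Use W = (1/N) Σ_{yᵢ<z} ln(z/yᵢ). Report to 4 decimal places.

Below the line: 3×KSh 9,500 (q = 3 of N = 25).
Log gaps: ln(12540/9500) = 0.2776 (×3).
W = 0.832895 / 25 = 0.0333.

0.0333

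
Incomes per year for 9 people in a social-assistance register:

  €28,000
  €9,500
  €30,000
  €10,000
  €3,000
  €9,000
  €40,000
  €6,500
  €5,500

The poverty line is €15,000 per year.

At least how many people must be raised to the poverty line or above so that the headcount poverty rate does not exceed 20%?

Currently q = 6 of N = 9 are below the line (H = 0.667).
A headcount ratio of at most 20% allows at most ⌊0.20 × 9⌋ = 1 poor people.
So at least 6 − 1 = 5 must be lifted.

5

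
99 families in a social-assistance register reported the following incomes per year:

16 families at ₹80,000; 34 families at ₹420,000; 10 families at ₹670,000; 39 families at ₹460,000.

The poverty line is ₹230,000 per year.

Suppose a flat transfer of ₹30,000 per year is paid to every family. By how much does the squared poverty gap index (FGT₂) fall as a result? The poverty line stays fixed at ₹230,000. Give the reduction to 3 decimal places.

0.025

Before: below the line — 16×₹80,000; squared poverty gap index (FGT₂) = 0.06874.
After the ₹30,000 transfer: below the line — 16×₹110,000; squared poverty gap index (FGT₂) = 0.04399.
Reduction = 0.06874 − 0.04399 = 0.025.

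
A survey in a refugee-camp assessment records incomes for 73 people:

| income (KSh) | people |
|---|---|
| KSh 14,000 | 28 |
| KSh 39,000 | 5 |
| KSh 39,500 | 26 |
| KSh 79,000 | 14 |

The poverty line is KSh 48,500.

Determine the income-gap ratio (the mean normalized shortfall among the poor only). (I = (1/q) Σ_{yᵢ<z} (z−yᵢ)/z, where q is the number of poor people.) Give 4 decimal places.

Incomes under z: 28×KSh 14,000, 5×KSh 39,000, 26×KSh 39,500 (q = 59 of N = 73).
Relative gaps: 0.7113 (×28), 0.1959 (×5), 0.1856 (×26); sum = 25.721649.
I averages over the q = 59 poor units only: 25.721649 / 59 = 0.4360.

0.4360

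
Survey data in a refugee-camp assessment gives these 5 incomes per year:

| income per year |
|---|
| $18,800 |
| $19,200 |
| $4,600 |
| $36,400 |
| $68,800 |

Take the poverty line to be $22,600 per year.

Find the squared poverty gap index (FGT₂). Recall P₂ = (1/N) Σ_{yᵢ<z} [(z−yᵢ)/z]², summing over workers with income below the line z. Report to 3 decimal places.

Incomes under z: $4,600, $18,800, $19,200 (q = 3 of N = 5).
Gap ratios (z−y)/z: (22600−4600)/22600 = 0.7965; (22600−18800)/22600 = 0.1681; (22600−19200)/22600 = 0.1504.
Squared: 0.6343; 0.0283; 0.0226.
Sum = 0.685253; P₂ = 0.685253 / 5 = 0.137.

0.137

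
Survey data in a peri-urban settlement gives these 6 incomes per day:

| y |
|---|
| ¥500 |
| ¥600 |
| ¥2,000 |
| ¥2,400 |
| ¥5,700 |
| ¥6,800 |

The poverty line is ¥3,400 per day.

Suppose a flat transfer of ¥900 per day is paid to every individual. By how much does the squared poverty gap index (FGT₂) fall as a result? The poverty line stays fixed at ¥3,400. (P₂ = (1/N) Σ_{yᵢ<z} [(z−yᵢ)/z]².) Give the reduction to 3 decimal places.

Before: below the line — ¥500, ¥600, ¥2,000, ¥2,400; squared poverty gap index (FGT₂) = 0.27696.
After the ¥900 transfer: below the line — ¥1,400, ¥1,500, ¥2,900, ¥3,300; squared poverty gap index (FGT₂) = 0.11347.
Reduction = 0.27696 − 0.11347 = 0.163.

0.163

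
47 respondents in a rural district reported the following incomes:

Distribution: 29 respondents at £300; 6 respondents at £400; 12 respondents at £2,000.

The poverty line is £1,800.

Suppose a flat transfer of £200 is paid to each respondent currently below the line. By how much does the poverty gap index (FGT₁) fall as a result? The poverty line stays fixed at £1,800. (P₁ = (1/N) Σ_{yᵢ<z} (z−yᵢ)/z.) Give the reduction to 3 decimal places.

Before: below the line — 29×£300, 6×£400; poverty gap index (FGT₁) = 0.61348.
After the £200 transfer: below the line — 29×£500, 6×£600; poverty gap index (FGT₁) = 0.53073.
Reduction = 0.61348 − 0.53073 = 0.083.

0.083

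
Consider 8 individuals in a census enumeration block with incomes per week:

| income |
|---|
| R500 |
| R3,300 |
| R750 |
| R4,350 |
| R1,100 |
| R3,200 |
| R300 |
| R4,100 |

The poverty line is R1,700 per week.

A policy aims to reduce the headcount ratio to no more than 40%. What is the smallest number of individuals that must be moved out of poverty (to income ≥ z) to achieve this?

1

4 of the 8 individuals are poor, so H = 4/8 = 0.500.
A headcount ratio of at most 40% allows at most ⌊0.40 × 8⌋ = 3 poor individuals.
So at least 4 − 3 = 1 must be lifted.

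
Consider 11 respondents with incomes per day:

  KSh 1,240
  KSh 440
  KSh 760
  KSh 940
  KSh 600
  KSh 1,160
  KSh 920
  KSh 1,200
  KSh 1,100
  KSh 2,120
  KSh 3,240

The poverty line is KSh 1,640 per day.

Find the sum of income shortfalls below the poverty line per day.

Below the line: KSh 440, KSh 600, KSh 760, KSh 920, KSh 940, KSh 1,100, KSh 1,160, KSh 1,200, KSh 1,240 (q = 9 of N = 11).
Individual gaps: 1640−440 = 1200; 1640−600 = 1040; 1640−760 = 880; 1640−920 = 720; 1640−940 = 700; 1640−1100 = 540; 1640−1160 = 480; 1640−1200 = 440; 1640−1240 = 400.
Aggregate gap = KSh 6,400.

KSh 6,400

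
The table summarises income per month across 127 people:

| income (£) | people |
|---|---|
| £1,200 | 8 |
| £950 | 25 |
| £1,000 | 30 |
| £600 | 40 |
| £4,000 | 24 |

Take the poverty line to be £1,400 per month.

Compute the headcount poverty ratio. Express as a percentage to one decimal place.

81.1%

103 of the 127 people have income below £1,400.
H = 103/127 = 81.1%.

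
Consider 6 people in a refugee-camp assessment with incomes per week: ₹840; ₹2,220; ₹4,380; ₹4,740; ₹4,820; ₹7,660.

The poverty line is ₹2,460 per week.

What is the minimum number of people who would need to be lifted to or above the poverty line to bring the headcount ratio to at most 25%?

Currently q = 2 of N = 6 are below the line (H = 0.333).
A headcount ratio of at most 25% allows at most ⌊0.25 × 6⌋ = 1 poor people.
So at least 2 − 1 = 1 must be lifted.

1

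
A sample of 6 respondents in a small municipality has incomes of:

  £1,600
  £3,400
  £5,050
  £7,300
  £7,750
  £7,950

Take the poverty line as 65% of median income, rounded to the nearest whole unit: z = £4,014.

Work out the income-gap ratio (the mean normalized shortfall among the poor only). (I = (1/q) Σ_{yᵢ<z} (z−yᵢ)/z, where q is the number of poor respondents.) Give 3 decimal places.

Incomes under z: £1,600, £3,400 (q = 2 of N = 6).
Shortfall ratios (z−y)/z: 0.6014, 0.1530; sum = 0.754360.
I averages over the q = 2 poor units only: 0.754360 / 2 = 0.377.

0.377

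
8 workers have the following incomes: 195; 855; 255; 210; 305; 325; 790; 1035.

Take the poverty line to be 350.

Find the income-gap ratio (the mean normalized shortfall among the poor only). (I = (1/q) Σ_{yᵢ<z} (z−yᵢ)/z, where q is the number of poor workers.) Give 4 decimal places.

Poor units: 195, 210, 255, 305, 325 (q = 5 of N = 8).
Relative gaps: 0.4429, 0.4000, 0.2714, 0.1286, 0.0714; sum = 1.314286.
The income-gap ratio divides by q (the poor only): 1.314286 / 5 = 0.2629.

0.2629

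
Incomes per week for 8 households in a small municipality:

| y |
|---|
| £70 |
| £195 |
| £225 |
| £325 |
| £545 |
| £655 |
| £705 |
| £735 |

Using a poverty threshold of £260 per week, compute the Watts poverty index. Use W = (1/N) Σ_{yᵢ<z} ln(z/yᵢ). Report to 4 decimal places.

0.2181

Below the line: £70, £195, £225 (q = 3 of N = 8).
Log gaps: ln(260/70) = 1.3122; ln(260/195) = 0.2877; ln(260/225) = 0.1446.
W = 1.744450 / 8 = 0.2181.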